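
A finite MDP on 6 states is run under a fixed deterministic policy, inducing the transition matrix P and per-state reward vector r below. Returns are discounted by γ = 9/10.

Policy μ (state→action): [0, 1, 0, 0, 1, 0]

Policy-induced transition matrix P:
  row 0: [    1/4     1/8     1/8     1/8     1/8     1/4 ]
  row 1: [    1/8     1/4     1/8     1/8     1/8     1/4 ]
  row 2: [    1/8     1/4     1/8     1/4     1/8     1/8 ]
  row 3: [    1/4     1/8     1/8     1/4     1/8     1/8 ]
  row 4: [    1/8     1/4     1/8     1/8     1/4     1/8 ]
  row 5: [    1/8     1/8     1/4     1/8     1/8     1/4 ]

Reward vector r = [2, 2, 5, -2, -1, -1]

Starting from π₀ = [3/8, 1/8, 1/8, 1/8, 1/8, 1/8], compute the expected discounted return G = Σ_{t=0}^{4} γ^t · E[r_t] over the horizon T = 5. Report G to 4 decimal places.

G = 3.5387

t=0: π = [0.3750, 0.1250, 0.1250, 0.1250, 0.1250, 0.1250], E[r] = 1.1250, γ^t·E[r] = 1.125000, running G = 1.125000
t=1: π = [0.1875, 0.1719, 0.1406, 0.1563, 0.1406, 0.2031], E[r] = 0.7656, γ^t·E[r] = 0.689063, running G = 1.814063
t=2: π = [0.1680, 0.1816, 0.1504, 0.1621, 0.1426, 0.1953], E[r] = 0.7891, γ^t·E[r] = 0.639141, running G = 2.453203
t=3: π = [0.1663, 0.1843, 0.1494, 0.1641, 0.1428, 0.1931], E[r] = 0.7842, γ^t·E[r] = 0.571667, running G = 3.024870
t=4: π = [0.1663, 0.1846, 0.1491, 0.1642, 0.1429, 0.1930], E[r] = 0.7832, γ^t·E[r] = 0.513880, running G = 3.538750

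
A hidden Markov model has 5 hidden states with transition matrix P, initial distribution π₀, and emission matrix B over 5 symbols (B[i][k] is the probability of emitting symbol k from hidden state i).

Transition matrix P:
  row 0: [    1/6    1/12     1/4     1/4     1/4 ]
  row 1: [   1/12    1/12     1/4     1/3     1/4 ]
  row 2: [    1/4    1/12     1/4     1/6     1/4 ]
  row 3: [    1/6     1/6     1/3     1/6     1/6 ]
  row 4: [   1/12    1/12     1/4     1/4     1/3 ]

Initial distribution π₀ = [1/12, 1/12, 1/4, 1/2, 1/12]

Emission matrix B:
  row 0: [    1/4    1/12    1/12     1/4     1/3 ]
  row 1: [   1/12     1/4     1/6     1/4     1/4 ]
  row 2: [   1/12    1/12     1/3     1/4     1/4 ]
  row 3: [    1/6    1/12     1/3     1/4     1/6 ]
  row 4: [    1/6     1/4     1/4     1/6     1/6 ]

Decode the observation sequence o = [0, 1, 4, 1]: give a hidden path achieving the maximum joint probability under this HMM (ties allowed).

t=0: δ = [2.083e-02, 6.944e-03, 2.083e-02, 8.333e-02, 1.389e-02]  (obs o_0=0)
t=1: δ = [1.157e-03, 3.472e-03, 2.315e-03, 1.157e-03, 3.472e-03]  ψ = [3, 3, 3, 3, 3]  (obs o_1=1)
t=2: δ = [1.929e-04, 7.234e-05, 2.170e-04, 1.929e-04, 1.929e-04]  ψ = [2, 1, 1, 1, 4]  (obs o_2=4)
t=3: δ = [4.521e-06, 8.038e-06, 5.358e-06, 4.019e-06, 1.608e-05]  ψ = [2, 3, 3, 0, 4]  (obs o_3=1)
backtrack: best end state = 4; path = [3, 4, 4, 4]

path = [3, 4, 4, 4]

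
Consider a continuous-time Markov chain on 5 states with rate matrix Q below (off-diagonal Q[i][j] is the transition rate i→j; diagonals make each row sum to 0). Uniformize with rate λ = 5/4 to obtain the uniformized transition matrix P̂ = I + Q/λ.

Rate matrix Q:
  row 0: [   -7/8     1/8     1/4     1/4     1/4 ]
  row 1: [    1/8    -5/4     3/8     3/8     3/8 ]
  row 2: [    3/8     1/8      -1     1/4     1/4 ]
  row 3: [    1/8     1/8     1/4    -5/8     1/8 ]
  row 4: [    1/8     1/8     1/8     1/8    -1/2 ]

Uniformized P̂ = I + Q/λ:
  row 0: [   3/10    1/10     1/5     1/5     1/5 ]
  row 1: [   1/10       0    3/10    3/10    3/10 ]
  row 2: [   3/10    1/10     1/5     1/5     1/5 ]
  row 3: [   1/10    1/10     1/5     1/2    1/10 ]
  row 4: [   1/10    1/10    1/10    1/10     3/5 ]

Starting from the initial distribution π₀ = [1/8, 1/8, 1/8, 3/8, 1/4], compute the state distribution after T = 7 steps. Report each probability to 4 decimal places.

t=0: π = [0.1250, 0.1250, 0.1250, 0.3750, 0.2500]
t=1: π = [0.1500, 0.0875, 0.1875, 0.3000, 0.2750]
t=2: π = [0.1675, 0.0913, 0.1813, 0.2713, 0.2888]
t=3: π = [0.1698, 0.0909, 0.1803, 0.2616, 0.2975]
t=4: π = [0.1700, 0.0909, 0.1793, 0.2578, 0.3019]
t=5: π = [0.1699, 0.0909, 0.1789, 0.2562, 0.3041]
t=6: π = [0.1698, 0.0909, 0.1787, 0.2556, 0.3051]
t=7: π = [0.1697, 0.0909, 0.1786, 0.2552, 0.3056]

π = [0.1697, 0.0909, 0.1786, 0.2552, 0.3056]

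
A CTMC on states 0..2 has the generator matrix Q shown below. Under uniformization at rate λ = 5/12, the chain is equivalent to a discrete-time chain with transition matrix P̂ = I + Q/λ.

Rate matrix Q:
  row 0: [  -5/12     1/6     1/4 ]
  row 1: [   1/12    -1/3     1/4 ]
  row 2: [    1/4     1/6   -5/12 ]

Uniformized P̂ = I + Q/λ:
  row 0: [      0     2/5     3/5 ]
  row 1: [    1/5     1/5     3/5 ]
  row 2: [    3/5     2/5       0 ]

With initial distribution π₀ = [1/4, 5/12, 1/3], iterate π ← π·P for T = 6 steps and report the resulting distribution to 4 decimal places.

t=0: π = [0.2500, 0.4167, 0.3333]
t=1: π = [0.2833, 0.3167, 0.4000]
t=2: π = [0.3033, 0.3367, 0.3600]
t=3: π = [0.2833, 0.3327, 0.3840]
t=4: π = [0.2969, 0.3335, 0.3696]
t=5: π = [0.2885, 0.3333, 0.3782]
t=6: π = [0.2936, 0.3333, 0.3731]

π = [0.2936, 0.3333, 0.3731]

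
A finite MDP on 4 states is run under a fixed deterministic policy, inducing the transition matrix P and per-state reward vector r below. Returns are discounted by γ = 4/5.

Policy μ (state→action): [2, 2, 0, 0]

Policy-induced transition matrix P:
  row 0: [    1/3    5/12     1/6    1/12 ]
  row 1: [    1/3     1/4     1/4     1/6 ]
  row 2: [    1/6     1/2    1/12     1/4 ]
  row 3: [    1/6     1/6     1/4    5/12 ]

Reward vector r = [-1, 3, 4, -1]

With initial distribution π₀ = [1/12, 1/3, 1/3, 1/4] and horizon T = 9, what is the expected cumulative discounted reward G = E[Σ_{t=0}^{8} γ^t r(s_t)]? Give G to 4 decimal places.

t=0: π = [0.0833, 0.3333, 0.3333, 0.2500], E[r] = 2.0000, γ^t·E[r] = 2.000000, running G = 2.000000
t=1: π = [0.2361, 0.3264, 0.1875, 0.2500], E[r] = 1.2431, γ^t·E[r] = 0.994444, running G = 2.994444
t=2: π = [0.2604, 0.3154, 0.1991, 0.2251], E[r] = 1.2569, γ^t·E[r] = 0.804444, running G = 3.798889
t=3: π = [0.2626, 0.3244, 0.1951, 0.2178], E[r] = 1.2732, γ^t·E[r] = 0.651901, running G = 4.450790
t=4: π = [0.2645, 0.3244, 0.1956, 0.2155], E[r] = 1.2756, γ^t·E[r] = 0.522472, running G = 4.973263
t=5: π = [0.2648, 0.3250, 0.1954, 0.2148], E[r] = 1.2769, γ^t·E[r] = 0.418412, running G = 5.391675
t=6: π = [0.2650, 0.3251, 0.1954, 0.2146], E[r] = 1.2772, γ^t·E[r] = 0.334801, running G = 5.726476
t=7: π = [0.2650, 0.3251, 0.1954, 0.2145], E[r] = 1.2773, γ^t·E[r] = 0.267865, running G = 5.994341
t=8: π = [0.2650, 0.3251, 0.1954, 0.2145], E[r] = 1.2773, γ^t·E[r] = 0.214297, running G = 6.208638

G = 6.2086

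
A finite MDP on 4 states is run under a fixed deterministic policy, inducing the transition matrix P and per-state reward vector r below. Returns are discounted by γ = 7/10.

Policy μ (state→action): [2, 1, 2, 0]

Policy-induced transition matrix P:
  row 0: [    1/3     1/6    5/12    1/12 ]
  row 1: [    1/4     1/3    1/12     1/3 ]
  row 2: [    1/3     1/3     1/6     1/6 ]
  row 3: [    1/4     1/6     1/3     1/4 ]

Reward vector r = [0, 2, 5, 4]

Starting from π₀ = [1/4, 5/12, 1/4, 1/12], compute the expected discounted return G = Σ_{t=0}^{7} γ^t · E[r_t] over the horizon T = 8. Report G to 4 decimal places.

t=0: π = [0.2500, 0.4167, 0.2500, 0.0833], E[r] = 2.4167, γ^t·E[r] = 2.416667, running G = 2.416667
t=1: π = [0.2917, 0.2778, 0.2083, 0.2222], E[r] = 2.4861, γ^t·E[r] = 1.740278, running G = 4.156944
t=2: π = [0.2917, 0.2477, 0.2535, 0.2072], E[r] = 2.5914, γ^t·E[r] = 1.269803, running G = 5.426748
t=3: π = [0.2954, 0.2502, 0.2535, 0.2009], E[r] = 2.5714, γ^t·E[r] = 0.881981, running G = 6.308729
t=4: π = [0.2957, 0.2506, 0.2532, 0.2005], E[r] = 2.5690, γ^t·E[r] = 0.616810, running G = 6.925539
t=5: π = [0.2957, 0.2506, 0.2531, 0.2005], E[r] = 2.5689, γ^t·E[r] = 0.431757, running G = 7.357295
t=6: π = [0.2957, 0.2506, 0.2531, 0.2005], E[r] = 2.5689, γ^t·E[r] = 0.302231, running G = 7.659526
t=7: π = [0.2957, 0.2506, 0.2531, 0.2005], E[r] = 2.5689, γ^t·E[r] = 0.211562, running G = 7.871088

G = 7.8711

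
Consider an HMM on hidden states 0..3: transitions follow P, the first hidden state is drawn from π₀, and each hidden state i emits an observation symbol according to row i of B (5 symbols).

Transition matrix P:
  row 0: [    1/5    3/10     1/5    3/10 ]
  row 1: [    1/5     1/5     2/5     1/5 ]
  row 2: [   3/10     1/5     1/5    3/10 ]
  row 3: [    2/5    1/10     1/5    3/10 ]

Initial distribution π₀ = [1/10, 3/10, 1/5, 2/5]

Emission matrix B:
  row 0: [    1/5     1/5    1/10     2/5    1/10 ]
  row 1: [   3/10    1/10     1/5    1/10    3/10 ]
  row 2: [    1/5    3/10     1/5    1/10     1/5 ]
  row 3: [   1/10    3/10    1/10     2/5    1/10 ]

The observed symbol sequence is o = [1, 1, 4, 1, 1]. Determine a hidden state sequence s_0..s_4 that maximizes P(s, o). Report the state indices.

path = [3, 0, 1, 2, 3]

t=0: δ = [2.000e-02, 3.000e-02, 6.000e-02, 1.200e-01]  (obs o_0=1)
t=1: δ = [9.600e-03, 1.200e-03, 7.200e-03, 1.080e-02]  ψ = [3, 2, 3, 3]  (obs o_1=1)
t=2: δ = [4.320e-04, 8.640e-04, 4.320e-04, 3.240e-04]  ψ = [3, 0, 3, 3]  (obs o_2=4)
t=3: δ = [3.456e-05, 1.728e-05, 1.037e-04, 5.184e-05]  ψ = [1, 1, 1, 1]  (obs o_3=1)
t=4: δ = [6.221e-06, 2.074e-06, 6.221e-06, 9.331e-06]  ψ = [2, 2, 2, 2]  (obs o_4=1)
backtrack: best end state = 3; path = [3, 0, 1, 2, 3]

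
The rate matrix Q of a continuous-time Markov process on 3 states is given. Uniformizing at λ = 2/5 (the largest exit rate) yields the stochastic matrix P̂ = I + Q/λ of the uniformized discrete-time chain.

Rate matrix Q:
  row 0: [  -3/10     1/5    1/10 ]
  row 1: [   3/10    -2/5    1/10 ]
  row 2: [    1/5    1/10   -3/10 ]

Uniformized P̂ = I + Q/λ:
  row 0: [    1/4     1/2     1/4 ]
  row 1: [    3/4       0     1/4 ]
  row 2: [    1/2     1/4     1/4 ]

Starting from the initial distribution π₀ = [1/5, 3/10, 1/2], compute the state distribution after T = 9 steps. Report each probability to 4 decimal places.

π = [0.4586, 0.2914, 0.2500]

t=0: π = [0.2000, 0.3000, 0.5000]
t=1: π = [0.5250, 0.2250, 0.2500]
t=2: π = [0.4250, 0.3250, 0.2500]
t=3: π = [0.4750, 0.2750, 0.2500]
t=4: π = [0.4500, 0.3000, 0.2500]
t=5: π = [0.4625, 0.2875, 0.2500]
t=6: π = [0.4563, 0.2938, 0.2500]
t=7: π = [0.4594, 0.2906, 0.2500]
t=8: π = [0.4578, 0.2922, 0.2500]
t=9: π = [0.4586, 0.2914, 0.2500]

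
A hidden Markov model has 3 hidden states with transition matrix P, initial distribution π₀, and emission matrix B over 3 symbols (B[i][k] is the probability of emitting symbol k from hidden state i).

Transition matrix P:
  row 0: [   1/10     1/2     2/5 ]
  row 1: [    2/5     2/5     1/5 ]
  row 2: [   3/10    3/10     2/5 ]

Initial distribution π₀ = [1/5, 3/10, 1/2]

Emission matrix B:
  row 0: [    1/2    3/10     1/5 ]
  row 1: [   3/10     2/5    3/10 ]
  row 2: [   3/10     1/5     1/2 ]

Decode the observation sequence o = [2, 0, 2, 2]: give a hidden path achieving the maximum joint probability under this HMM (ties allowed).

t=0: δ = [4.000e-02, 9.000e-02, 2.500e-01]  (obs o_0=2)
t=1: δ = [3.750e-02, 2.250e-02, 3.000e-02]  ψ = [2, 2, 2]  (obs o_1=0)
t=2: δ = [1.800e-03, 5.625e-03, 7.500e-03]  ψ = [1, 0, 0]  (obs o_2=2)
t=3: δ = [4.500e-04, 6.750e-04, 1.500e-03]  ψ = [1, 1, 2]  (obs o_3=2)
backtrack: best end state = 2; path = [2, 0, 2, 2]

path = [2, 0, 2, 2]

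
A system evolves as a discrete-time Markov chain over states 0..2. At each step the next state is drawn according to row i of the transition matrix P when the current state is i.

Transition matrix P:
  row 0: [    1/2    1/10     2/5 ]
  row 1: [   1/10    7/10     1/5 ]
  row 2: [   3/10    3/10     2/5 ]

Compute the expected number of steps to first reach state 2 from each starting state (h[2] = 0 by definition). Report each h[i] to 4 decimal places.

First-step conditioning: h[2] = 0; for i ≠ 2, h[i] = 1 + Σ_k P[i][k]·h[k].
  h[0] = 1 + 1/2·h[0] + 1/10·h[1]
  h[1] = 1 + 1/10·h[0] + 7/10·h[1]
Solving the 2×2 linear system over states ≠ 2 gives exactly h = [20/7, 30/7, 0] (h[2] = 0 is the target).

h = [2.8571, 4.2857, 0.0000]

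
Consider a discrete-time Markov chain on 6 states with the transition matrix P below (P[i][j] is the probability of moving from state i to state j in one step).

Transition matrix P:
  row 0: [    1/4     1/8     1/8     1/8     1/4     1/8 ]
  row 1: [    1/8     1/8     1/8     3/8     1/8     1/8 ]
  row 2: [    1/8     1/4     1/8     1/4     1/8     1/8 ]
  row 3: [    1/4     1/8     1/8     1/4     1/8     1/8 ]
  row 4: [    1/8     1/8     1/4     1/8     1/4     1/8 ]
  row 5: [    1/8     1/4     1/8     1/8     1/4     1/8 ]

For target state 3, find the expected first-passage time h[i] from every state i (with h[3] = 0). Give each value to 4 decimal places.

h = [5.4404, 4.0933, 4.6050, 0.0000, 5.3359, 5.2720]

First-step conditioning: h[3] = 0; for i ≠ 3, h[i] = 1 + Σ_k P[i][k]·h[k].
  h[0] = 1 + 1/4·h[0] + 1/8·h[1] + 1/8·h[2] + 1/4·h[4] + 1/8·h[5]
  h[1] = 1 + 1/8·h[0] + 1/8·h[1] + 1/8·h[2] + 1/8·h[4] + 1/8·h[5]
  h[2] = 1 + 1/8·h[0] + 1/4·h[1] + 1/8·h[2] + 1/8·h[4] + 1/8·h[5]
  h[4] = 1 + 1/8·h[0] + 1/8·h[1] + 1/4·h[2] + 1/4·h[4] + 1/8·h[5]
  h[5] = 1 + 1/8·h[0] + 1/4·h[1] + 1/8·h[2] + 1/4·h[4] + 1/8·h[5]
Solving the 5×5 linear system over states ≠ 3 gives exactly h = [33344/6129, 25088/6129, 3136/681, 0, 32704/6129, 32312/6129] (h[3] = 0 is the target).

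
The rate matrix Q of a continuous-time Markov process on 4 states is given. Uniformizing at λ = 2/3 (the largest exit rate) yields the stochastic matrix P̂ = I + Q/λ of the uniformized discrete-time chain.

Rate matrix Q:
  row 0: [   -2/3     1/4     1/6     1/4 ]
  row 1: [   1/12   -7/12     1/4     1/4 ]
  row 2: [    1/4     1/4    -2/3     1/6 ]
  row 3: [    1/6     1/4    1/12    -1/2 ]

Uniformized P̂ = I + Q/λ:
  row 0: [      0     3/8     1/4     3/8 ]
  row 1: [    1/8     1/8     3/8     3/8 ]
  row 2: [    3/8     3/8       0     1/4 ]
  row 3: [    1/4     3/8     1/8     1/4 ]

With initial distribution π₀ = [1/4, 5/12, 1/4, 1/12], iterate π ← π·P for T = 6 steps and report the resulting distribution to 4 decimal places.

t=0: π = [0.2500, 0.4167, 0.2500, 0.0833]
t=1: π = [0.1667, 0.2708, 0.2292, 0.3333]
t=2: π = [0.2031, 0.3073, 0.1849, 0.3047]
t=3: π = [0.1839, 0.2982, 0.2041, 0.3138]
t=4: π = [0.1923, 0.3005, 0.1970, 0.3103]
t=5: π = [0.1890, 0.2999, 0.1995, 0.3116]
t=6: π = [0.1902, 0.3000, 0.1987, 0.3111]

π = [0.1902, 0.3000, 0.1987, 0.3111]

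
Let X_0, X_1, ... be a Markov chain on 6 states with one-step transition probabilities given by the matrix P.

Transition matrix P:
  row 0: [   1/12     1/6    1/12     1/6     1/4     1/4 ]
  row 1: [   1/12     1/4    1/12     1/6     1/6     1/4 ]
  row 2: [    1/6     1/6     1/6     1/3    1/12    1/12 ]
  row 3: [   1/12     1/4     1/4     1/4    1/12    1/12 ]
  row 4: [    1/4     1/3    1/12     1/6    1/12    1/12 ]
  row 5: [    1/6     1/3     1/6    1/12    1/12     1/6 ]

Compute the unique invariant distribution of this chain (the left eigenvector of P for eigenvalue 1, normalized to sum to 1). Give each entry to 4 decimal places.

π = [0.1294, 0.2513, 0.1405, 0.1928, 0.1258, 0.1601]

Balance equations π_j = Σ_i π_i·P[i][j]:
  π_0 = 1/12·π_0 + 1/12·π_1 + 1/6·π_2 + 1/12·π_3 + 1/4·π_4 + 1/6·π_5
  π_1 = 1/6·π_0 + 1/4·π_1 + 1/6·π_2 + 1/4·π_3 + 1/3·π_4 + 1/3·π_5
  π_2 = 1/12·π_0 + 1/12·π_1 + 1/6·π_2 + 1/4·π_3 + 1/12·π_4 + 1/6·π_5
  π_3 = 1/6·π_0 + 1/6·π_1 + 1/3·π_2 + 1/4·π_3 + 1/6·π_4 + 1/12·π_5
  π_4 = 1/4·π_0 + 1/6·π_1 + 1/12·π_2 + 1/12·π_3 + 1/12·π_4 + 1/12·π_5
  normalize: π_0 + π_1 + π_2 + π_3 + π_4 + π_5 = 1
Solving the linear system gives exactly π = [1665/12871, 3235/12871, 5426/38613, 7445/38613, 4859/38613, 2061/12871].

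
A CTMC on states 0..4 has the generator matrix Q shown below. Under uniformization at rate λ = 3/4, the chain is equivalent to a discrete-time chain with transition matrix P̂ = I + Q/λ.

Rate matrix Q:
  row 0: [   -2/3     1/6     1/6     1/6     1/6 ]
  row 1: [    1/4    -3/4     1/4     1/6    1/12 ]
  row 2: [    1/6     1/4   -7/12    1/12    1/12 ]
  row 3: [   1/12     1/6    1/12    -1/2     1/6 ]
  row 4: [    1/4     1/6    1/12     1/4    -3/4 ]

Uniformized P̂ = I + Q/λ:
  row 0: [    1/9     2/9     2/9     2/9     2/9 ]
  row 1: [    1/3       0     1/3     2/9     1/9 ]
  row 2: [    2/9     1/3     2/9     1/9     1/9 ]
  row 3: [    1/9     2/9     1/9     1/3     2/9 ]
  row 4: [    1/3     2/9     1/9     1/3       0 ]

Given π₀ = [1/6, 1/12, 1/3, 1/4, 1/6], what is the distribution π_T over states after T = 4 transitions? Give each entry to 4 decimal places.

π = [0.2110, 0.1993, 0.2017, 0.2431, 0.1449]

t=0: π = [0.1667, 0.0833, 0.3333, 0.2500, 0.1667]
t=1: π = [0.2037, 0.2407, 0.1852, 0.2315, 0.1389]
t=2: π = [0.2160, 0.1893, 0.2078, 0.2428, 0.1440]
t=3: π = [0.2083, 0.2032, 0.2003, 0.2421, 0.1461]
t=4: π = [0.2110, 0.1993, 0.2017, 0.2431, 0.1449]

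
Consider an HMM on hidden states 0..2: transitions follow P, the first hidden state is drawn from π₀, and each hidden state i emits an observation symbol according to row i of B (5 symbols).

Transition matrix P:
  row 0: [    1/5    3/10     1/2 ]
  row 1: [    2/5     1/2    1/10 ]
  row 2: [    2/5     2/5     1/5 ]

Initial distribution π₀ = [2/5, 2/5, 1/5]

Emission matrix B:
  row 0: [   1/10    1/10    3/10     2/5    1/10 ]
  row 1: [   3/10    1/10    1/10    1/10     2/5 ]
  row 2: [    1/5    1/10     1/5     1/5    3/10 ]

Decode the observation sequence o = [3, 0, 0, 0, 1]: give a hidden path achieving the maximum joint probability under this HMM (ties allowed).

path = [0, 1, 1, 1, 1]

t=0: δ = [1.600e-01, 4.000e-02, 4.000e-02]  (obs o_0=3)
t=1: δ = [3.200e-03, 1.440e-02, 1.600e-02]  ψ = [0, 0, 0]  (obs o_1=0)
t=2: δ = [6.400e-04, 2.160e-03, 6.400e-04]  ψ = [2, 1, 2]  (obs o_2=0)
t=3: δ = [8.640e-05, 3.240e-04, 6.400e-05]  ψ = [1, 1, 0]  (obs o_3=0)
t=4: δ = [1.296e-05, 1.620e-05, 4.320e-06]  ψ = [1, 1, 0]  (obs o_4=1)
backtrack: best end state = 1; path = [0, 1, 1, 1, 1]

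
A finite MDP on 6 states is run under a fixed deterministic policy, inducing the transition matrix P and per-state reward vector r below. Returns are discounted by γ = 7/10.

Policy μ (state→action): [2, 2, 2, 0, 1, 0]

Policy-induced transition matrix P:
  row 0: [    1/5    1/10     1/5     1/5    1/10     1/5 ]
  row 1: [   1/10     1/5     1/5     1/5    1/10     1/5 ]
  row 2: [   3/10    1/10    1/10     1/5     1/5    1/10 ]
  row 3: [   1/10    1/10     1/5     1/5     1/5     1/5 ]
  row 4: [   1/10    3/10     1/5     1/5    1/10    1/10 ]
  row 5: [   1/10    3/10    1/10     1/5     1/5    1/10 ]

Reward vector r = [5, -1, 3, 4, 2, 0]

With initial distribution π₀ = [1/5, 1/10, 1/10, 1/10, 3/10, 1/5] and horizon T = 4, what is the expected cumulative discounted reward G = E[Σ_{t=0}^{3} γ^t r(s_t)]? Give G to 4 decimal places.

t=0: π = [0.2000, 0.1000, 0.1000, 0.1000, 0.3000, 0.2000], E[r] = 2.2000, γ^t·E[r] = 2.200000, running G = 2.200000
t=1: π = [0.1400, 0.2100, 0.1700, 0.2000, 0.1400, 0.1400], E[r] = 2.0800, γ^t·E[r] = 1.456000, running G = 3.656000
t=2: π = [0.1480, 0.1770, 0.1690, 0.2000, 0.1510, 0.1550], E[r] = 2.1720, γ^t·E[r] = 1.064280, running G = 4.720280
t=3: π = [0.1486, 0.1789, 0.1676, 0.2000, 0.1524, 0.1525], E[r] = 2.1717, γ^t·E[r] = 0.744893, running G = 5.465173

G = 5.4652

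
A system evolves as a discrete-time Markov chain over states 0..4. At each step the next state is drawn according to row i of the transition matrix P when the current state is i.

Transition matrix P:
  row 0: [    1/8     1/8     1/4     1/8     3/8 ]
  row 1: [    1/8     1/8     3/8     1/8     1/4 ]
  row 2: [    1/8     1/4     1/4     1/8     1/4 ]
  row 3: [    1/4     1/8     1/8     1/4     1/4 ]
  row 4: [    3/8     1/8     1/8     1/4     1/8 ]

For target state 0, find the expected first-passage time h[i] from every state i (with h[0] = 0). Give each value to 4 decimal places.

h = [0.0000, 4.9412, 4.9412, 4.2353, 3.7647]

First-step conditioning: h[0] = 0; for i ≠ 0, h[i] = 1 + Σ_k P[i][k]·h[k].
  h[1] = 1 + 1/8·h[1] + 3/8·h[2] + 1/8·h[3] + 1/4·h[4]
  h[2] = 1 + 1/4·h[1] + 1/4·h[2] + 1/8·h[3] + 1/4·h[4]
  h[3] = 1 + 1/8·h[1] + 1/8·h[2] + 1/4·h[3] + 1/4·h[4]
  h[4] = 1 + 1/8·h[1] + 1/8·h[2] + 1/4·h[3] + 1/8·h[4]
Solving the 4×4 linear system over states ≠ 0 gives exactly h = [0, 84/17, 84/17, 72/17, 64/17] (h[0] = 0 is the target).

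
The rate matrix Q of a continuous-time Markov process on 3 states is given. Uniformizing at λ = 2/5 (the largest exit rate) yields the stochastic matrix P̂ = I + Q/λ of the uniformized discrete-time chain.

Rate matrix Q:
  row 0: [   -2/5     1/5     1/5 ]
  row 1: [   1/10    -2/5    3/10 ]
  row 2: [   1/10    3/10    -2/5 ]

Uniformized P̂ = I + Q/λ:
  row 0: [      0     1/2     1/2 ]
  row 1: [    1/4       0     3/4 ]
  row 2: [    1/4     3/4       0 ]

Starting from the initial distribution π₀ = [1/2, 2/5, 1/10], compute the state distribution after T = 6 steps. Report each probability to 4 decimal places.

t=0: π = [0.5000, 0.4000, 0.1000]
t=1: π = [0.1250, 0.3250, 0.5500]
t=2: π = [0.2188, 0.4750, 0.3063]
t=3: π = [0.1953, 0.3391, 0.4656]
t=4: π = [0.2012, 0.4469, 0.3520]
t=5: π = [0.1997, 0.3646, 0.4357]
t=6: π = [0.2001, 0.4267, 0.3733]

π = [0.2001, 0.4267, 0.3733]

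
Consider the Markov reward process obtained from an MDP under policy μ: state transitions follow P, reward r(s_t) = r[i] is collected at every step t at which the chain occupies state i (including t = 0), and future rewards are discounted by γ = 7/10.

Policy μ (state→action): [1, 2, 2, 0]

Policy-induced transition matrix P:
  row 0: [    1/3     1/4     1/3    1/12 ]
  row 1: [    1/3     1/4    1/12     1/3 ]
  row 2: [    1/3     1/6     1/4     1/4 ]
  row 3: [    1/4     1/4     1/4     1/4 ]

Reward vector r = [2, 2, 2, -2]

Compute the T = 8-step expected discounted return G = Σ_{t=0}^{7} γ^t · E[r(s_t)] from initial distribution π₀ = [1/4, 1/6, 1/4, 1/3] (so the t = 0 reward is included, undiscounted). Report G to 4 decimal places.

t=0: π = [0.2500, 0.1667, 0.2500, 0.3333], E[r] = 0.6667, γ^t·E[r] = 0.666667, running G = 0.666667
t=1: π = [0.3056, 0.2292, 0.2431, 0.2222], E[r] = 1.1111, γ^t·E[r] = 0.777778, running G = 1.444444
t=2: π = [0.3148, 0.2297, 0.2373, 0.2182], E[r] = 1.1273, γ^t·E[r] = 0.552384, running G = 1.996829
t=3: π = [0.3152, 0.2302, 0.2379, 0.2167], E[r] = 1.1333, γ^t·E[r] = 0.388720, running G = 2.385549
t=4: π = [0.3153, 0.2302, 0.2379, 0.2167], E[r] = 1.1334, γ^t·E[r] = 0.272120, running G = 2.657668
t=5: π = [0.3153, 0.2302, 0.2379, 0.2166], E[r] = 1.1335, γ^t·E[r] = 0.190501, running G = 2.848169
t=6: π = [0.3153, 0.2302, 0.2379, 0.2166], E[r] = 1.1335, γ^t·E[r] = 0.133350, running G = 2.981520
t=7: π = [0.3153, 0.2302, 0.2379, 0.2166], E[r] = 1.1335, γ^t·E[r] = 0.093345, running G = 3.074865

G = 3.0749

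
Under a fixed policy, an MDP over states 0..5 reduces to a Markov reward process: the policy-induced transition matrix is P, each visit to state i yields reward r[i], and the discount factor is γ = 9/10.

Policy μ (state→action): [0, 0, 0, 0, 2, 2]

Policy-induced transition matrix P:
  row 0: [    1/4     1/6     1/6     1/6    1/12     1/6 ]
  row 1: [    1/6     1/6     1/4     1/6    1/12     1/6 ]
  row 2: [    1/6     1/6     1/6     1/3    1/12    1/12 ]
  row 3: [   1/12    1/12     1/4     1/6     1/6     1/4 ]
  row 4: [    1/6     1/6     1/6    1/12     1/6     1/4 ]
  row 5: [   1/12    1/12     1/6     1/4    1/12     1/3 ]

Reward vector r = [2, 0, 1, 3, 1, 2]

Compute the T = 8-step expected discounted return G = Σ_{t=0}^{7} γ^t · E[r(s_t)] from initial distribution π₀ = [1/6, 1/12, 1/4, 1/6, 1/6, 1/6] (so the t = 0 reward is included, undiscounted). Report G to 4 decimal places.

G = 9.2708

t=0: π = [0.1667, 0.0833, 0.2500, 0.1667, 0.1667, 0.1667], E[r] = 1.5833, γ^t·E[r] = 1.583333, running G = 1.583333
t=1: π = [0.1528, 0.1389, 0.1875, 0.2083, 0.1111, 0.2014], E[r] = 1.6319, γ^t·E[r] = 1.468750, running G = 3.052083
t=2: π = [0.1453, 0.1325, 0.1956, 0.2054, 0.1100, 0.2112], E[r] = 1.6348, γ^t·E[r] = 1.324219, running G = 4.376302
t=3: π = [0.1440, 0.1319, 0.1948, 0.2077, 0.1096, 0.2119], E[r] = 1.6394, γ^t·E[r] = 1.195102, running G = 5.571404
t=4: π = [0.1437, 0.1317, 0.1950, 0.2077, 0.1098, 0.2122], E[r] = 1.6395, γ^t·E[r] = 1.075678, running G = 6.647082
t=5: π = [0.1437, 0.1317, 0.1949, 0.2077, 0.1098, 0.2122], E[r] = 1.6396, γ^t·E[r] = 0.968169, running G = 7.615251
t=6: π = [0.1436, 0.1317, 0.1949, 0.2077, 0.1098, 0.2123], E[r] = 1.6396, γ^t·E[r] = 0.871357, running G = 8.486608
t=7: π = [0.1436, 0.1317, 0.1949, 0.2077, 0.1098, 0.2123], E[r] = 1.6396, γ^t·E[r] = 0.784223, running G = 9.270832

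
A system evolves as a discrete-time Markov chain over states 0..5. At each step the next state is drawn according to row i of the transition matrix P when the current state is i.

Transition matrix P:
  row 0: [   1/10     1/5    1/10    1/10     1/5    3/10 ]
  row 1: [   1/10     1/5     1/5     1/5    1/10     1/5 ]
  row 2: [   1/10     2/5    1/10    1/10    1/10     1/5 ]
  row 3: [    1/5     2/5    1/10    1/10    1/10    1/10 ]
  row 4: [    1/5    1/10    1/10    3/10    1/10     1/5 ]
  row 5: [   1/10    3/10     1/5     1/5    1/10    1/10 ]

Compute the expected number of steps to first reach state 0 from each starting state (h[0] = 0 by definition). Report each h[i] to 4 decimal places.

First-step conditioning: h[0] = 0; for i ≠ 0, h[i] = 1 + Σ_k P[i][k]·h[k].
  h[1] = 1 + 1/5·h[1] + 1/5·h[2] + 1/5·h[3] + 1/10·h[4] + 1/5·h[5]
  h[2] = 1 + 2/5·h[1] + 1/10·h[2] + 1/10·h[3] + 1/10·h[4] + 1/5·h[5]
  h[3] = 1 + 2/5·h[1] + 1/10·h[2] + 1/10·h[3] + 1/10·h[4] + 1/10·h[5]
  h[4] = 1 + 1/10·h[1] + 1/10·h[2] + 3/10·h[3] + 1/10·h[4] + 1/5·h[5]
  h[5] = 1 + 3/10·h[1] + 1/5·h[2] + 1/5·h[3] + 1/10·h[4] + 1/10·h[5]
Solving the 5×5 linear system over states ≠ 0 gives exactly h = [0, 3000/383, 3025/383, 2725/383, 2670/383, 3000/383] (h[0] = 0 is the target).

h = [0.0000, 7.8329, 7.8982, 7.1149, 6.9713, 7.8329]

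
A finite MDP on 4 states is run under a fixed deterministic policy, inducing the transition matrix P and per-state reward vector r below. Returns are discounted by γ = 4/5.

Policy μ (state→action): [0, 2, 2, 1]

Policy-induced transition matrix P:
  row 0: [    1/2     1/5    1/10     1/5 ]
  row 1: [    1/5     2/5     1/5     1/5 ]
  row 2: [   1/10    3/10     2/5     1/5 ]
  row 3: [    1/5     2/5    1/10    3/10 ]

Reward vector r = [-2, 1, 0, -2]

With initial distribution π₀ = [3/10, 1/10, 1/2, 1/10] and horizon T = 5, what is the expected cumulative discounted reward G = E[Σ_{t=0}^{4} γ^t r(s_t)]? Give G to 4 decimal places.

G = -2.1517

t=0: π = [0.3000, 0.1000, 0.5000, 0.1000], E[r] = -0.7000, γ^t·E[r] = -0.700000, running G = -0.700000
t=1: π = [0.2400, 0.2900, 0.2600, 0.2100], E[r] = -0.6100, γ^t·E[r] = -0.488000, running G = -1.188000
t=2: π = [0.2460, 0.3260, 0.2070, 0.2210], E[r] = -0.6080, γ^t·E[r] = -0.389120, running G = -1.577120
t=3: π = [0.2531, 0.3301, 0.1947, 0.2221], E[r] = -0.6203, γ^t·E[r] = -0.317594, running G = -1.894714
t=4: π = [0.2565, 0.3299, 0.1914, 0.2222], E[r] = -0.6274, γ^t·E[r] = -0.256995, running G = -2.151709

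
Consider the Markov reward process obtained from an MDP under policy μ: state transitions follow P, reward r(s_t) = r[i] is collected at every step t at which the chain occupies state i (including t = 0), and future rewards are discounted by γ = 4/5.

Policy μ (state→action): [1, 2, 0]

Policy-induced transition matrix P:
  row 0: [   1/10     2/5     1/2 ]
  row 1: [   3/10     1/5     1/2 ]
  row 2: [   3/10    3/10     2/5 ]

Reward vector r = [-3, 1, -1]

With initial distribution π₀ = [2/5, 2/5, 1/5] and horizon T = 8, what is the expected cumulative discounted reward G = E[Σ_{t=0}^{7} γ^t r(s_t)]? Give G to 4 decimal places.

t=0: π = [0.4000, 0.4000, 0.2000], E[r] = -1.0000, γ^t·E[r] = -1.000000, running G = -1.000000
t=1: π = [0.2200, 0.3000, 0.4800], E[r] = -0.8400, γ^t·E[r] = -0.672000, running G = -1.672000
t=2: π = [0.2560, 0.2920, 0.4520], E[r] = -0.9280, γ^t·E[r] = -0.593920, running G = -2.265920
t=3: π = [0.2488, 0.2964, 0.4548], E[r] = -0.9048, γ^t·E[r] = -0.463258, running G = -2.729178
t=4: π = [0.2502, 0.2952, 0.4545], E[r] = -0.9100, γ^t·E[r] = -0.372736, running G = -3.101914
t=5: π = [0.2500, 0.2955, 0.4545], E[r] = -0.9089, γ^t·E[r] = -0.297830, running G = -3.399743
t=6: π = [0.2500, 0.2954, 0.4545], E[r] = -0.9091, γ^t·E[r] = -0.238323, running G = -3.638066
t=7: π = [0.2500, 0.2955, 0.4545], E[r] = -0.9091, γ^t·E[r] = -0.190649, running G = -3.828715

G = -3.8287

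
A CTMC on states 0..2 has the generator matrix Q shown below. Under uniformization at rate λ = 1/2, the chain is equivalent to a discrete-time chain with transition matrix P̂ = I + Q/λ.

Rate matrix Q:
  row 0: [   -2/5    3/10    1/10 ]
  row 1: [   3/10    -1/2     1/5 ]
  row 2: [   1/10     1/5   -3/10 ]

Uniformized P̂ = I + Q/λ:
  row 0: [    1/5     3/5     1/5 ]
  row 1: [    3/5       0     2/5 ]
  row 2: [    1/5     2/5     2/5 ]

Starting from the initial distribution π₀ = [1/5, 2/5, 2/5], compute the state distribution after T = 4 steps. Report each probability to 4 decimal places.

π = [0.3274, 0.3414, 0.3312]

t=0: π = [0.2000, 0.4000, 0.4000]
t=1: π = [0.3600, 0.2800, 0.3600]
t=2: π = [0.3120, 0.3600, 0.3280]
t=3: π = [0.3440, 0.3184, 0.3376]
t=4: π = [0.3274, 0.3414, 0.3312]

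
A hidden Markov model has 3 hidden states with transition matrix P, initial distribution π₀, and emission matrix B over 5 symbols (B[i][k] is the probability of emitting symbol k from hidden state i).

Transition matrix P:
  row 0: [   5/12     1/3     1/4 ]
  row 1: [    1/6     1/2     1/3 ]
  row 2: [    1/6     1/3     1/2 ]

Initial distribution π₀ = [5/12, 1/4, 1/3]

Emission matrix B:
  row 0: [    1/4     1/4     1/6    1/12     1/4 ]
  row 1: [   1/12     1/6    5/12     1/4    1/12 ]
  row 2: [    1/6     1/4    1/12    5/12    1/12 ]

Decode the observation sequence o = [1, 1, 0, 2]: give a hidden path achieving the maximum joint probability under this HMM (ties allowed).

path = [0, 0, 0, 1]

t=0: δ = [1.042e-01, 4.167e-02, 8.333e-02]  (obs o_0=1)
t=1: δ = [1.085e-02, 5.787e-03, 1.042e-02]  ψ = [0, 0, 2]  (obs o_1=1)
t=2: δ = [1.130e-03, 3.014e-04, 8.681e-04]  ψ = [0, 0, 2]  (obs o_2=0)
t=3: δ = [7.849e-05, 1.570e-04, 3.617e-05]  ψ = [0, 0, 2]  (obs o_3=2)
backtrack: best end state = 1; path = [0, 0, 0, 1]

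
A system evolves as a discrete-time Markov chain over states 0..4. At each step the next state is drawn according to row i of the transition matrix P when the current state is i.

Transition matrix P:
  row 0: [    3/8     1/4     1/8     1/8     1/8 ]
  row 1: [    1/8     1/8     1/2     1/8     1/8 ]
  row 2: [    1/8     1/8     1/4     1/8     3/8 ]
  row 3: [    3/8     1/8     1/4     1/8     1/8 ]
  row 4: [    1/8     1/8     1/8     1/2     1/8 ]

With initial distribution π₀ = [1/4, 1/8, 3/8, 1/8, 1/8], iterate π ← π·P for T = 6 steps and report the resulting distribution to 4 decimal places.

π = [0.2314, 0.1539, 0.2366, 0.1940, 0.1841]

t=0: π = [0.2500, 0.1250, 0.3750, 0.1250, 0.1250]
t=1: π = [0.2188, 0.1563, 0.2344, 0.1719, 0.2188]
t=2: π = [0.2227, 0.1523, 0.2344, 0.2070, 0.1836]
t=3: π = [0.2324, 0.1528, 0.2373, 0.1938, 0.1836]
t=4: π = [0.2316, 0.1541, 0.2362, 0.1938, 0.1843]
t=5: π = [0.2314, 0.1539, 0.2365, 0.1941, 0.1841]
t=6: π = [0.2314, 0.1539, 0.2366, 0.1940, 0.1841]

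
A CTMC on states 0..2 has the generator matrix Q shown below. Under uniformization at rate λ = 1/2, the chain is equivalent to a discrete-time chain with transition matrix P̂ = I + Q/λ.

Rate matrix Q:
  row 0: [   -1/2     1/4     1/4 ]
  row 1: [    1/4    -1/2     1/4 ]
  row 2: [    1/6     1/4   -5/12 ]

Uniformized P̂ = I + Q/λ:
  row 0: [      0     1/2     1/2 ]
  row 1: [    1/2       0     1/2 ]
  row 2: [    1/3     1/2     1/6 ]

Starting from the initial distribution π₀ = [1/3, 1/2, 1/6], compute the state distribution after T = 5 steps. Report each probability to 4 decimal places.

π = [0.2960, 0.3281, 0.3759]

t=0: π = [0.3333, 0.5000, 0.1667]
t=1: π = [0.3056, 0.2500, 0.4444]
t=2: π = [0.2731, 0.3750, 0.3519]
t=3: π = [0.3048, 0.3125, 0.3827]
t=4: π = [0.2838, 0.3438, 0.3724]
t=5: π = [0.2960, 0.3281, 0.3759]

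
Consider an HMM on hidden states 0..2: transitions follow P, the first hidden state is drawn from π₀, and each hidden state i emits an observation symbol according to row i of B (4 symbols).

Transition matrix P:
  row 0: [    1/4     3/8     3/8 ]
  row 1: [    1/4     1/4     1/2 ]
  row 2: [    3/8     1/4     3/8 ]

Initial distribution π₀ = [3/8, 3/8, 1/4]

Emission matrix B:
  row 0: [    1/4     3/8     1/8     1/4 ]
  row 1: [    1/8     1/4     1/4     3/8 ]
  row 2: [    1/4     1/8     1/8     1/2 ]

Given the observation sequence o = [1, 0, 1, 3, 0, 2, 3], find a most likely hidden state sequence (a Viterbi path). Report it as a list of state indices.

t=0: δ = [1.406e-01, 9.375e-02, 3.125e-02]  (obs o_0=1)
t=1: δ = [8.789e-03, 6.592e-03, 1.318e-02]  ψ = [0, 0, 0]  (obs o_1=0)
t=2: δ = [1.854e-03, 8.240e-04, 6.180e-04]  ψ = [2, 0, 2]  (obs o_2=1)
t=3: δ = [1.159e-04, 2.607e-04, 3.476e-04]  ψ = [0, 0, 0]  (obs o_3=3)
t=4: δ = [3.259e-05, 1.086e-05, 3.259e-05]  ψ = [2, 2, 1]  (obs o_4=0)
t=5: δ = [1.528e-06, 3.055e-06, 1.528e-06]  ψ = [2, 0, 0]  (obs o_5=2)
t=6: δ = [1.910e-07, 2.864e-07, 7.638e-07]  ψ = [1, 1, 1]  (obs o_6=3)
backtrack: best end state = 2; path = [0, 2, 0, 2, 0, 1, 2]

path = [0, 2, 0, 2, 0, 1, 2]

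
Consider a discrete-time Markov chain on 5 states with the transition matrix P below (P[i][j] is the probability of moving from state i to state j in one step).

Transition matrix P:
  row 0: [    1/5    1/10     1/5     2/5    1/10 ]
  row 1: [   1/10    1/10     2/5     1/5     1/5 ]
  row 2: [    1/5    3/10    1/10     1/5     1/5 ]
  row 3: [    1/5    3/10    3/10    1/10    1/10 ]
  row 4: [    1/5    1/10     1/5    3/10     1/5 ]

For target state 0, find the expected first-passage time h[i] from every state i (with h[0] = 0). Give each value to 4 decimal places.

h = [0.0000, 6.0860, 5.6179, 5.6263, 5.5251]

First-step conditioning: h[0] = 0; for i ≠ 0, h[i] = 1 + Σ_k P[i][k]·h[k].
  h[1] = 1 + 1/10·h[1] + 2/5·h[2] + 1/5·h[3] + 1/5·h[4]
  h[2] = 1 + 3/10·h[1] + 1/10·h[2] + 1/5·h[3] + 1/5·h[4]
  h[3] = 1 + 3/10·h[1] + 3/10·h[2] + 1/10·h[3] + 1/10·h[4]
  h[4] = 1 + 1/10·h[1] + 1/5·h[2] + 3/10·h[3] + 1/5·h[4]
Solving the 4×4 linear system over states ≠ 0 gives exactly h = [0, 14430/2371, 13320/2371, 13340/2371, 13100/2371] (h[0] = 0 is the target).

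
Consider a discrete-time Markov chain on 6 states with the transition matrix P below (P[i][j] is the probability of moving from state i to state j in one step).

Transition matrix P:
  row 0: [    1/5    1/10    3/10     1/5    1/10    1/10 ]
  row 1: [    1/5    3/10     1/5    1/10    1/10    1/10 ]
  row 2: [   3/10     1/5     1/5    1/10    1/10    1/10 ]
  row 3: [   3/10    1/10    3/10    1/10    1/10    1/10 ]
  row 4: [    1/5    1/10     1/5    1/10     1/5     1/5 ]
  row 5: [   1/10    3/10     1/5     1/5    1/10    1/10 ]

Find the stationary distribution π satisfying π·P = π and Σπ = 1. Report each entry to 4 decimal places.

π = [0.2259, 0.1823, 0.2360, 0.1337, 0.1111, 0.1111]

Balance equations π_j = Σ_i π_i·P[i][j]:
  π_0 = 1/5·π_0 + 1/5·π_1 + 3/10·π_2 + 3/10·π_3 + 1/5·π_4 + 1/10·π_5
  π_1 = 1/10·π_0 + 3/10·π_1 + 1/5·π_2 + 1/10·π_3 + 1/10·π_4 + 3/10·π_5
  π_2 = 3/10·π_0 + 1/5·π_1 + 1/5·π_2 + 3/10·π_3 + 1/5·π_4 + 1/5·π_5
  π_3 = 1/5·π_0 + 1/10·π_1 + 1/10·π_2 + 1/10·π_3 + 1/10·π_4 + 1/5·π_5
  π_4 = 1/10·π_0 + 1/10·π_1 + 1/10·π_2 + 1/10·π_3 + 1/5·π_4 + 1/10·π_5
  normalize: π_0 + π_1 + π_2 + π_3 + π_4 + π_5 = 1
Solving the linear system gives exactly π = [1990/8811, 146/801, 21/89, 1178/8811, 1/9, 1/9].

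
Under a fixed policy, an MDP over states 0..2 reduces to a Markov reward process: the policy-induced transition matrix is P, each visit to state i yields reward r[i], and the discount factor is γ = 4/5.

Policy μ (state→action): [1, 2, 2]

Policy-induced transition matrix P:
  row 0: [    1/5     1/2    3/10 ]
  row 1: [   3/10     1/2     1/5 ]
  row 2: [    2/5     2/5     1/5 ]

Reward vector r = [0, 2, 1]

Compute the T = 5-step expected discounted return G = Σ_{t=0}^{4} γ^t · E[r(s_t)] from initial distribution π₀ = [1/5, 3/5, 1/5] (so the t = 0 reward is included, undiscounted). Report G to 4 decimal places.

t=0: π = [0.2000, 0.6000, 0.2000], E[r] = 1.4000, γ^t·E[r] = 1.400000, running G = 1.400000
t=1: π = [0.3000, 0.4800, 0.2200], E[r] = 1.1800, γ^t·E[r] = 0.944000, running G = 2.344000
t=2: π = [0.2920, 0.4780, 0.2300], E[r] = 1.1860, γ^t·E[r] = 0.759040, running G = 3.103040
t=3: π = [0.2938, 0.4770, 0.2292], E[r] = 1.1832, γ^t·E[r] = 0.605798, running G = 3.708838
t=4: π = [0.2935, 0.4771, 0.2294], E[r] = 1.1835, γ^t·E[r] = 0.484778, running G = 4.193616

G = 4.1936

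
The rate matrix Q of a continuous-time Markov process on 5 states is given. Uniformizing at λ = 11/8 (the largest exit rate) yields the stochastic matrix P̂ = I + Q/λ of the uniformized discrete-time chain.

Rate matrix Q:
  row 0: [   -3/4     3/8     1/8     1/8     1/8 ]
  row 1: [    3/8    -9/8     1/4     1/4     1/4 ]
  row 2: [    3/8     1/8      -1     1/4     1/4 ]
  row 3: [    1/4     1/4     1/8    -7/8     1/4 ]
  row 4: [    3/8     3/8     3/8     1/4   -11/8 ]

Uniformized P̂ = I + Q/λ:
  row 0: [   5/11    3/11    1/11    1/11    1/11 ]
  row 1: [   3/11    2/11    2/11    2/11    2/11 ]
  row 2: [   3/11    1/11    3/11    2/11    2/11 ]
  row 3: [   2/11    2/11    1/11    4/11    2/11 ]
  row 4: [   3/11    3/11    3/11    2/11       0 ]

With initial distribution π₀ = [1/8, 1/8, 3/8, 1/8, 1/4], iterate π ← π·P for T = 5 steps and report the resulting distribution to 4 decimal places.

t=0: π = [0.1250, 0.1250, 0.3750, 0.1250, 0.2500]
t=1: π = [0.2841, 0.1818, 0.2159, 0.1932, 0.1250]
t=2: π = [0.3068, 0.1994, 0.1694, 0.1911, 0.1333]
t=3: π = [0.3111, 0.2064, 0.1641, 0.1887, 0.1297]
t=4: π = [0.3121, 0.2070, 0.1631, 0.1878, 0.1300]
t=5: π = [0.3124, 0.2072, 0.1630, 0.1876, 0.1298]

π = [0.3124, 0.2072, 0.1630, 0.1876, 0.1298]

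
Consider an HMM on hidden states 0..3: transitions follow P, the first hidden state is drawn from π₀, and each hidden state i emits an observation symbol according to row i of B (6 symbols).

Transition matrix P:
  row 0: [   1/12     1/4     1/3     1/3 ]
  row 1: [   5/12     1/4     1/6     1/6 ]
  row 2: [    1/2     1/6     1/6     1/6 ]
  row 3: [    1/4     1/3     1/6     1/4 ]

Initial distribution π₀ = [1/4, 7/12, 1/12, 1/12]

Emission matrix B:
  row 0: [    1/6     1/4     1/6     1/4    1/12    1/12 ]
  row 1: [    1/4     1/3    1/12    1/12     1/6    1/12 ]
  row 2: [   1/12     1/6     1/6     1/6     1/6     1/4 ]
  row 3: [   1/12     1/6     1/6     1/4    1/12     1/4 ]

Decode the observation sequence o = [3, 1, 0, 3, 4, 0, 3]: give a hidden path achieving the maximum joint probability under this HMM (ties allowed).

path = [0, 1, 1, 0, 2, 0, 3]

t=0: δ = [6.250e-02, 4.861e-02, 1.389e-02, 2.083e-02]  (obs o_0=3)
t=1: δ = [5.064e-03, 5.208e-03, 3.472e-03, 3.472e-03]  ψ = [1, 0, 0, 0]  (obs o_1=1)
t=2: δ = [3.617e-04, 3.255e-04, 1.407e-04, 1.407e-04]  ψ = [1, 1, 0, 0]  (obs o_2=0)
t=3: δ = [3.391e-05, 7.535e-06, 2.009e-05, 3.014e-05]  ψ = [1, 0, 0, 0]  (obs o_3=3)
t=4: δ = [8.372e-07, 1.674e-06, 1.884e-06, 9.419e-07]  ψ = [2, 3, 0, 0]  (obs o_4=4)
t=5: δ = [1.570e-07, 1.047e-07, 2.616e-08, 2.616e-08]  ψ = [2, 1, 2, 2]  (obs o_5=0)
t=6: δ = [1.090e-08, 3.270e-09, 8.721e-09, 1.308e-08]  ψ = [1, 0, 0, 0]  (obs o_6=3)
backtrack: best end state = 3; path = [0, 1, 1, 0, 2, 0, 3]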